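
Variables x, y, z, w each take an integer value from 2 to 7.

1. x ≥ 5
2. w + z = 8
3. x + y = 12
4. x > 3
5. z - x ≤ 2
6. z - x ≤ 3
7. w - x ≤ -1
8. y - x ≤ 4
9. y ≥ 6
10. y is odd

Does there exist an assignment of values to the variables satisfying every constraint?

Satisfiable

One satisfying assignment is x = 5, y = 7, z = 6, w = 2.
For the less obvious constraints — constraint 2: w + z = 8; constraint 3: x + y = 12 — and the others hold by inspection.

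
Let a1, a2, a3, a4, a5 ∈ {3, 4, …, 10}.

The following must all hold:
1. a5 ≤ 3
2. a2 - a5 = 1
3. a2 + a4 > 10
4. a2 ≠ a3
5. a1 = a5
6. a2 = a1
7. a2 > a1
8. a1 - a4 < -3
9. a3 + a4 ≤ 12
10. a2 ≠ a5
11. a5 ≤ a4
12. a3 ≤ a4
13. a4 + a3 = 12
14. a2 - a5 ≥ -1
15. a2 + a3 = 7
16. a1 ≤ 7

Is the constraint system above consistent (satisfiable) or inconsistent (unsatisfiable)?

From constraints 5 and 6, a2 = a1 = a5, so a2 = a5. But constraint 10 says a2 ≠ a5. Contradiction.

Unsatisfiable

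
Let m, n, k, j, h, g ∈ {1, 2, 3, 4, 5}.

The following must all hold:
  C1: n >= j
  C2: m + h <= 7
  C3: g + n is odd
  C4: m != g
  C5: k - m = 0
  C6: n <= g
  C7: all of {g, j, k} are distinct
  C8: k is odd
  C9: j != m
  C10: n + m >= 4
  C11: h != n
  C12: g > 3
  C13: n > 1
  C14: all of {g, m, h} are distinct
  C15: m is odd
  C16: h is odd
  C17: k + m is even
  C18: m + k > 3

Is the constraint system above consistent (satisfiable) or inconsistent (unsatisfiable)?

One satisfying assignment is m = 3, n = 3, k = 3, j = 1, h = 1, g = 4.
For the less obvious constraints — constraint 2: m + h = 4; constraint 5: k - m = 0; constraint 10: n + m = 6 — and the others hold by inspection.

Satisfiable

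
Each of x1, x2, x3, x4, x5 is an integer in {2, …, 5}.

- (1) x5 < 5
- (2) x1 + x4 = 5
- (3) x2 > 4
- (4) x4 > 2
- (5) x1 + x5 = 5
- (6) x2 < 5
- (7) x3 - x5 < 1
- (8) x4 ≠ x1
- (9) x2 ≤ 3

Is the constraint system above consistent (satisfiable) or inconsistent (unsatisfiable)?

Unsatisfiable

From constraint 3: x2 ≥ 5. From constraint 6: x2 ≤ 4. But 4 < 5, so no value of x2 works.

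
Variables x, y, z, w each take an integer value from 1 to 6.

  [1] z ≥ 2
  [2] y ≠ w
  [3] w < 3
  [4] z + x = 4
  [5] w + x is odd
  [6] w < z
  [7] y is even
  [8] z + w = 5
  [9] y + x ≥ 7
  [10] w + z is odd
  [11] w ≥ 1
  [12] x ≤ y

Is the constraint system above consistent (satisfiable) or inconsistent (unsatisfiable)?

Setting (x, y, z, w) = (1, 6, 3, 2) satisfies everything: constraint 4: z + x = 4; constraint 8: z + w = 5, and the others follow.

Satisfiable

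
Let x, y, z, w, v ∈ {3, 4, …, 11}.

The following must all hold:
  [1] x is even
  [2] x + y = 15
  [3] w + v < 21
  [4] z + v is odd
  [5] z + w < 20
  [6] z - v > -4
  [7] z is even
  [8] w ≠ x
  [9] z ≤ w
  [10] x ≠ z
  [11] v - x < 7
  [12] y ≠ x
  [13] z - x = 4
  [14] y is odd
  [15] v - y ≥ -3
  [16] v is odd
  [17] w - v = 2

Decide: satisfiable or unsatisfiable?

Satisfiable

Setting (x, y, z, w, v) = (4, 11, 8, 11, 9) satisfies everything: constraint 2: x + y = 15; constraint 3: w + v = 20, and the others follow.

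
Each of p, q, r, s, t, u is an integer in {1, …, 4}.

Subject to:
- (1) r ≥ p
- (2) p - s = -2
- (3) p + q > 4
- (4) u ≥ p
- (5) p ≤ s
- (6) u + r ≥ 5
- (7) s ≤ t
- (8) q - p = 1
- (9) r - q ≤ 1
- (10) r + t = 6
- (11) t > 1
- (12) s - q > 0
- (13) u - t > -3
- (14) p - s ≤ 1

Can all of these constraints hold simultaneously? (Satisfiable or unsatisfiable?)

The assignment p = 2, q = 3, r = 2, s = 4, t = 4, u = 4 works:
  constraint 2 holds since p - s = -2.
  constraint 3 holds since p + q = 5.
The rest check out directly.

Satisfiable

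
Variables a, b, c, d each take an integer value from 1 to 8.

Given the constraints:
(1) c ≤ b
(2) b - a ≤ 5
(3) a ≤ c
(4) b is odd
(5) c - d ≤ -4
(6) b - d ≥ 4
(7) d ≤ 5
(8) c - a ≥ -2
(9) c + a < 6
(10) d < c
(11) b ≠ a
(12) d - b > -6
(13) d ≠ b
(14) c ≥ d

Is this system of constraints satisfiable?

Constraints 2, 5, 6, and 8 give c − a ≥ -2, a − b ≥ -5, b − d ≥ 4, d − c ≥ 4.
Adding all 4 inequalities: the left sides telescope to 0, and the right sides sum to (-2) + (-5) + 4 + 4 = 1. So 0 ≥ 1, which is false.

Unsatisfiable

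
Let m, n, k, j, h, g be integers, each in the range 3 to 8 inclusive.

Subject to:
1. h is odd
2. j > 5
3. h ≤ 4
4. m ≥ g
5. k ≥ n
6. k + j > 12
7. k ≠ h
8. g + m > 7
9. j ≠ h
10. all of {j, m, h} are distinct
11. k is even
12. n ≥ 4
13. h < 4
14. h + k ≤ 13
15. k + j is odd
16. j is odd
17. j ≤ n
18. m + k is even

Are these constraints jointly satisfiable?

Satisfiable

The assignment m = 4, n = 8, k = 8, j = 7, h = 3, g = 4 works:
  constraint 6 holds since k + j = 15.
  constraint 8 holds since g + m = 8.
  constraint 14 holds since h + k = 11.
The rest check out directly.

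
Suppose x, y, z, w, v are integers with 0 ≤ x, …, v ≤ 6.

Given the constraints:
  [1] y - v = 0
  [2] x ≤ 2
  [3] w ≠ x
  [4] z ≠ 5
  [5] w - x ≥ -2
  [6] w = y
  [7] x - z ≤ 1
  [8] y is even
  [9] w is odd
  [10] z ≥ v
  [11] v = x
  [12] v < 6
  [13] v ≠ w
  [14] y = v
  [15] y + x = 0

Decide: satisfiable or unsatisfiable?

From constraints 6, 11, and 14, w = y = v = x, so w = x. But constraint 3 says w ≠ x. Contradiction.

Unsatisfiable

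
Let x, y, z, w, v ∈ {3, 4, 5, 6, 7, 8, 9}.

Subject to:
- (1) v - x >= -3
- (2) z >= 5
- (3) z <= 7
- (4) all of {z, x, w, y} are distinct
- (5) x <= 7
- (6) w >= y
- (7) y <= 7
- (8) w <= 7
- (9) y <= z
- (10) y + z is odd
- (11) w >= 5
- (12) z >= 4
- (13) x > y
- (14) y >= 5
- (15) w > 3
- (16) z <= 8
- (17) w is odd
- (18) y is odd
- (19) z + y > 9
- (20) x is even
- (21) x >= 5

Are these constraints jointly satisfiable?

Unsatisfiable

Constraints 2, 3, 5, 7, 8, 11, 14, and 21 confine each of z, x, w, y to the 3 values {5, …, 7}.
Constraint 4 requires all 4 of them to be distinct, but only 3 values are available — impossible by the pigeonhole principle.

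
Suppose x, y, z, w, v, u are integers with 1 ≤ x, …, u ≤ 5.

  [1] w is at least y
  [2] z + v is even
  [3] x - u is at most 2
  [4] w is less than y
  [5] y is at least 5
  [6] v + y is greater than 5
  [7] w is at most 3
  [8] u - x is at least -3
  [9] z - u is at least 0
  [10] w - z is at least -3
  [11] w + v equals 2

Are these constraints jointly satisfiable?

From constraint 5: y ≥ 5. From constraints 1 and 7: y ≤ w and w ≤ 3, so y ≤ 3. But 3 < 5, so no value of y works.

Unsatisfiable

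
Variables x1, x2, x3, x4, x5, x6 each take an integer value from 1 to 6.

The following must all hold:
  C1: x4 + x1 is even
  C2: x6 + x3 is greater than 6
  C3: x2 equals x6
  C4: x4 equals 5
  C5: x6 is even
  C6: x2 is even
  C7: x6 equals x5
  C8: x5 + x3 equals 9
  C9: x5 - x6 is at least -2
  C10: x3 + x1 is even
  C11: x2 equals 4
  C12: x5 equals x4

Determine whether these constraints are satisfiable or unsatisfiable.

Constraint 11 fixes x2 = 4 and constraint 4 fixes x4 = 5. Constraints 3, 7, and 12 give x2 = x6 = x5 = x4, so x2 = x4. But 4 ≠ 5 — contradiction.

Unsatisfiable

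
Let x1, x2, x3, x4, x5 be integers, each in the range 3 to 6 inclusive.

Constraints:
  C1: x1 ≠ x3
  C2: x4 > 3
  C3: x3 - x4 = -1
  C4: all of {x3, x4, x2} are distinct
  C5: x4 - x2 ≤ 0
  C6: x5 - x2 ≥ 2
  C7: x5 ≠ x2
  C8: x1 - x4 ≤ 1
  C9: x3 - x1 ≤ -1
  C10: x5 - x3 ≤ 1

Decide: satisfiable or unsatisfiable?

Constraints 5, 6, 8, 9, and 10 give x5 − x2 ≥ 2, x2 − x4 ≥ 0, x4 − x1 ≥ -1, x1 − x3 ≥ 1, x3 − x5 ≥ -1.
Adding all 5 inequalities: the left sides telescope to 0, and the right sides sum to 2 + 0 + (-1) + 1 + (-1) = 1. So 0 ≥ 1, which is false.

Unsatisfiable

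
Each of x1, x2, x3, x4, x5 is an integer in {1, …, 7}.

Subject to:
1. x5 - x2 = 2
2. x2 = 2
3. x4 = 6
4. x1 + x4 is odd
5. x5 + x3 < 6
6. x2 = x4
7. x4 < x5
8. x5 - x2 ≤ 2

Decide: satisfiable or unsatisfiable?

Constraint 2 fixes x2 = 2 and constraint 3 fixes x4 = 6, but constraint 6 requires x2 = x4. Since 2 ≠ 6, contradiction.

Unsatisfiable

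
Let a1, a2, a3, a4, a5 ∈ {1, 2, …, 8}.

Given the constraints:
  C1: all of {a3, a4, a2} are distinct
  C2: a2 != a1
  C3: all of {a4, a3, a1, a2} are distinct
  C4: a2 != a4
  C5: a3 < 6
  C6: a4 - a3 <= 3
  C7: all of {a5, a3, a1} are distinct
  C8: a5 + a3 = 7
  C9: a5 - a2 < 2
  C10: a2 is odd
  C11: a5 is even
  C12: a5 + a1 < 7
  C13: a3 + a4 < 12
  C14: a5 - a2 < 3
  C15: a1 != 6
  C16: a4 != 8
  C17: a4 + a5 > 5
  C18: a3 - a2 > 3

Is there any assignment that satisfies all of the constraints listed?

Satisfiable

Setting (a1, a2, a3, a4, a5) = (3, 1, 5, 6, 2) satisfies everything: constraint 6: a4 - a3 = 1; constraint 8: a5 + a3 = 7; constraint 9: a5 - a2 = 1, and the others follow.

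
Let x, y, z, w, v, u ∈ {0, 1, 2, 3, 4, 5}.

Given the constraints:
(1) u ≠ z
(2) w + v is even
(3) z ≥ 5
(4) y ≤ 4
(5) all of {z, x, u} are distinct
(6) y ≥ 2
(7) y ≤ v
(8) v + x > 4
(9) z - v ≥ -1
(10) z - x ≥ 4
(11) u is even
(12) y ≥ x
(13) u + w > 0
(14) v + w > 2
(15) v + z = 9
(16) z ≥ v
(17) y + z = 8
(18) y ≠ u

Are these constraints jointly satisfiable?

Try x = 1, y = 3, z = 5, w = 0, v = 4, u = 2.
Check constraint 8: v + x = 5; constraint 9: z - v = 1. The remaining constraints are straightforward to verify.

Satisfiable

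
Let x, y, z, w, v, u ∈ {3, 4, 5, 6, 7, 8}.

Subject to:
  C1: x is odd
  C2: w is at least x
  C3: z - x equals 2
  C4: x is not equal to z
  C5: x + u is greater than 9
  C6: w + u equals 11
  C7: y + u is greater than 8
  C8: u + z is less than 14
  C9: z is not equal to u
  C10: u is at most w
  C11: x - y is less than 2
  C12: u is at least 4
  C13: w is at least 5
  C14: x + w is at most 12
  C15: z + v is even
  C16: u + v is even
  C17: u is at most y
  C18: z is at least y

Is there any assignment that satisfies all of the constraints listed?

Satisfiable

Take x = 5, y = 5, z = 7, w = 6, v = 7, u = 5. Then constraint 3: z - x = 2; constraint 5: x + u = 10; constraint 6: w + u = 11, and every other listed constraint is also met.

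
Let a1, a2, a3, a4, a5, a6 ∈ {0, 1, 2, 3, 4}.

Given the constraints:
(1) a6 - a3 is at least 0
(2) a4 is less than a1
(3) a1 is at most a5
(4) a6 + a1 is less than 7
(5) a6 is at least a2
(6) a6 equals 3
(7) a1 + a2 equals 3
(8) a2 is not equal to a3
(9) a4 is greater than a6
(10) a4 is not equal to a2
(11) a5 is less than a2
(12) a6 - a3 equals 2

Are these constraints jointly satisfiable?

Unsatisfiable

Constraints 2, 3, 5, 9, and 11 give a4 < a1, a1 ≤ a5, a5 < a2, a2 ≤ a6, a6 < a4. Chaining: a4 < a1 ≤ a5 < a2 ≤ a6 < a4, which forces a4 < a4 — impossible.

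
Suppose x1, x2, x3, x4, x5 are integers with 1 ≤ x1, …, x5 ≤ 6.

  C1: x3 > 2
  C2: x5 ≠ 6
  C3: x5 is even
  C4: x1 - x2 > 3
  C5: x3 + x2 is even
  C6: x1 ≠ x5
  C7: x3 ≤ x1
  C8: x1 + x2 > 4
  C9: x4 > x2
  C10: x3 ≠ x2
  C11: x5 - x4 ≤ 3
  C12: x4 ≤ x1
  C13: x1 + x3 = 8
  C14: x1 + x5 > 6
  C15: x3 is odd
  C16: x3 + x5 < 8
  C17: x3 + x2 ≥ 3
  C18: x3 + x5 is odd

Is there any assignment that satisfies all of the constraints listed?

Setting (x1, x2, x3, x4, x5) = (5, 1, 3, 2, 4) satisfies everything: constraint 4: x1 - x2 = 4; constraint 8: x1 + x2 = 6; constraint 11: x5 - x4 = 2, and the others follow.

Satisfiable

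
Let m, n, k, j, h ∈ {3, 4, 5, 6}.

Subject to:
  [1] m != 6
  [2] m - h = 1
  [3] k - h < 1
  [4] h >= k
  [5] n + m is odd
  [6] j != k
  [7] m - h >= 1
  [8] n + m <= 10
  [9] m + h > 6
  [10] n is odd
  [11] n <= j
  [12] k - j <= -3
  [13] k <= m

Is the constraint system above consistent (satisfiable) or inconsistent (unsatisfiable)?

Take m = 4, n = 5, k = 3, j = 6, h = 3. Then constraint 2: m - h = 1; constraint 3: k - h = 0; constraint 7: m - h = 1, and every other listed constraint is also met.

Satisfiable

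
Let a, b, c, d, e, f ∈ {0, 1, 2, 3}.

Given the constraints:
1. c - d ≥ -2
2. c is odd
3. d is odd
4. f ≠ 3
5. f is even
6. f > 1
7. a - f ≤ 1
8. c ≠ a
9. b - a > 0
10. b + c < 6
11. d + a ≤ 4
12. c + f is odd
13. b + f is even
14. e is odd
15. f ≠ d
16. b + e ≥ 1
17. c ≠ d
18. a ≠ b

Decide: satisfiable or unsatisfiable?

The assignment a = 0, b = 2, c = 1, d = 3, e = 1, f = 2 works:
  constraint 1 holds since c - d = -2.
  constraint 7 holds since a - f = -2.
The rest check out directly.

Satisfiable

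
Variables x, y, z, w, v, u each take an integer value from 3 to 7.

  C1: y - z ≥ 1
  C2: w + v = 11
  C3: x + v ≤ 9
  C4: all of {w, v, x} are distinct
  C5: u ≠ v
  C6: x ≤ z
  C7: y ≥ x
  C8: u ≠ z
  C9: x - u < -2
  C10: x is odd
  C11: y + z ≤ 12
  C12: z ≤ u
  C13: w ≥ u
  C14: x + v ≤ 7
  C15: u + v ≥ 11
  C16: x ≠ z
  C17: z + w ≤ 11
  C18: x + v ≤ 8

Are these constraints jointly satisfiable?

Setting (x, y, z, w, v, u) = (3, 7, 4, 7, 4, 7) satisfies everything: constraint 1: y - z = 3; constraint 2: w + v = 11, and the others follow.

Satisfiable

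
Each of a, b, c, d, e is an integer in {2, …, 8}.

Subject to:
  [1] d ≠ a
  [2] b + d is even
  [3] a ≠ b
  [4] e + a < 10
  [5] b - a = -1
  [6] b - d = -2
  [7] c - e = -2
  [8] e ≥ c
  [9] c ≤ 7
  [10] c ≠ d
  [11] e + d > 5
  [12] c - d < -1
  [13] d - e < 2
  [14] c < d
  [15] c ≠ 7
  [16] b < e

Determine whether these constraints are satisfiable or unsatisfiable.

Take a = 3, b = 2, c = 2, d = 4, e = 4. Then constraint 4: e + a = 7; constraint 5: b - a = -1; constraint 6: b - d = -2, and every other listed constraint is also met.

Satisfiable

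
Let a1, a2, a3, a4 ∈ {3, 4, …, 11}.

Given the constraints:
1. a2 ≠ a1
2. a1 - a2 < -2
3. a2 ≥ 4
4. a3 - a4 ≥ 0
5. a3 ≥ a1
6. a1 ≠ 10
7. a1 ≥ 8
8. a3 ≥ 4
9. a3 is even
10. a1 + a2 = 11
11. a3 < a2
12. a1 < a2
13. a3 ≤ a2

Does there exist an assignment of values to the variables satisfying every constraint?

Unsatisfiable

From constraint 7: a1 ≥ 8. From constraints 8 and 13: a2 ≥ a3 ≥ 4. Hence a1 + a2 ≥ 12. But constraint 10 requires a1 + a2 = 11, and 11 < 12. Contradiction.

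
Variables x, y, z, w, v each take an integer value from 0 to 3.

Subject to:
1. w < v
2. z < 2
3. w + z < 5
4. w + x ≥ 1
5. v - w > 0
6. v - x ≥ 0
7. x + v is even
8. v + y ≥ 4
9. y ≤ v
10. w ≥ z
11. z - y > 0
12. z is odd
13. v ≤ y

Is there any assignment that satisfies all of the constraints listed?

Constraints 5, 10, 11, and 13 give w < v, v ≤ y, y < z, z ≤ w. Chaining: w < v ≤ y < z ≤ w, which forces w < w — impossible.

Unsatisfiable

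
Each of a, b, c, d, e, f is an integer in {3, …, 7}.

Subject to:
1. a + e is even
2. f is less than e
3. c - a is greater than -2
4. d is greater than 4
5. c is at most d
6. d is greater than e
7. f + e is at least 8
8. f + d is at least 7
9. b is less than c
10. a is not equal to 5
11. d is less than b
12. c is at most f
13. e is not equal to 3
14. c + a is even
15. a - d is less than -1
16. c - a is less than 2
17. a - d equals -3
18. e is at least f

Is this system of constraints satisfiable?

Constraints 2, 6, 9, 11, and 12 give e < d, d < b, b < c, c ≤ f, f < e. Chaining: e < d < b < c ≤ f < e, which forces e < e — impossible.

Unsatisfiable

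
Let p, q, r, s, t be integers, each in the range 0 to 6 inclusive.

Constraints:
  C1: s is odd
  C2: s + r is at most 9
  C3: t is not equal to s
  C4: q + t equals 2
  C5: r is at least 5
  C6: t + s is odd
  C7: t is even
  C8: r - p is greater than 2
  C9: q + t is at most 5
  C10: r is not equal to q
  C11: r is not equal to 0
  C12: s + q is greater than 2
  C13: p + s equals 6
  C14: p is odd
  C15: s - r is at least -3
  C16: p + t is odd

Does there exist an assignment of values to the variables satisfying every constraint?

Try p = 3, q = 0, r = 6, s = 3, t = 2.
Check constraint 2: s + r = 9; constraint 4: q + t = 2. The remaining constraints are straightforward to verify.

Satisfiable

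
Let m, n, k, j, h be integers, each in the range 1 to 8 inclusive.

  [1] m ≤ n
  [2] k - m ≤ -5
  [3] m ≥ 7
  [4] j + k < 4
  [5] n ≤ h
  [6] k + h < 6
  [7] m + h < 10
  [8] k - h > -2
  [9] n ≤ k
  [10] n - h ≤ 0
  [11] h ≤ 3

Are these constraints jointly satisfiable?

From constraints 1 and 3: n ≥ m and m ≥ 7, so n ≥ 7. From constraints 5 and 11: n ≤ h and h ≤ 3, so n ≤ 3. But 3 < 7, so no value of n works.

Unsatisfiable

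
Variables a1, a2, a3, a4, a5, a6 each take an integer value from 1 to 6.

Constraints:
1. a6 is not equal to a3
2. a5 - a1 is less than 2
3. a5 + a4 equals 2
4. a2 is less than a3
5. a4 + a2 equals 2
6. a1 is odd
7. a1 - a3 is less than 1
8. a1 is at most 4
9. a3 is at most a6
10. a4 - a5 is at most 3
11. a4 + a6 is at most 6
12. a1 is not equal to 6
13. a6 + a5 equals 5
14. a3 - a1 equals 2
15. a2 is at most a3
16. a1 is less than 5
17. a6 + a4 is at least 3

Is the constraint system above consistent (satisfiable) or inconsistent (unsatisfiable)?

Setting (a1, a2, a3, a4, a5, a6) = (1, 1, 3, 1, 1, 4) satisfies everything: constraint 2: a5 - a1 = 0; constraint 3: a5 + a4 = 2, and the others follow.

Satisfiable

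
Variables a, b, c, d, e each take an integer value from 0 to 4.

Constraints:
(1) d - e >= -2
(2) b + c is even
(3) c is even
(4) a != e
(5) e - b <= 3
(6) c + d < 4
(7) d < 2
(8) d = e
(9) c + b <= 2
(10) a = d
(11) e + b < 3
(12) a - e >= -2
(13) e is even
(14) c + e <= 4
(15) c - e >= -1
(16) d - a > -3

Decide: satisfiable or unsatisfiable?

From constraints 8 and 10, a = d = e, so a = e. But constraint 4 says a ≠ e. Contradiction.

Unsatisfiable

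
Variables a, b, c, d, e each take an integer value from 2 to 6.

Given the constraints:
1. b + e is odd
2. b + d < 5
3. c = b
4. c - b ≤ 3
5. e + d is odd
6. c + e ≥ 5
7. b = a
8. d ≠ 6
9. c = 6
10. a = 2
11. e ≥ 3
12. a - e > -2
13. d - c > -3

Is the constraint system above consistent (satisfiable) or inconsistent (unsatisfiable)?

Constraint 9 fixes c = 6 and constraint 10 fixes a = 2. Constraints 3 and 7 give c = b = a, so c = a. But 6 ≠ 2 — contradiction.

Unsatisfiable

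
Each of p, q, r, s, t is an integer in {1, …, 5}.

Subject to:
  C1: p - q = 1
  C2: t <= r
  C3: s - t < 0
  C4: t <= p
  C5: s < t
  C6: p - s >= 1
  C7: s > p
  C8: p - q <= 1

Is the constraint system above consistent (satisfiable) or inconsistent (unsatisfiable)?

Constraints 4, 5, and 7 give p < s, s < t, t ≤ p. Chaining: p < s < t ≤ p, which forces p < p — impossible.

Unsatisfiable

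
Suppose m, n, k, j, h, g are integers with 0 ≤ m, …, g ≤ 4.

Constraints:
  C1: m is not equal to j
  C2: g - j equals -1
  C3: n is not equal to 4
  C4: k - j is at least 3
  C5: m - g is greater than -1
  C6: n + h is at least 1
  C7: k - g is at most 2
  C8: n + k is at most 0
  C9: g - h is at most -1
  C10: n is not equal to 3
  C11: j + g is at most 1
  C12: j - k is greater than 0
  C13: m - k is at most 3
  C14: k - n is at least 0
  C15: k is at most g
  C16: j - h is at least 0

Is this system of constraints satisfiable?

Constraints 4, 7, 9, and 16 give h − g ≥ 1, g − k ≥ -2, k − j ≥ 3, j − h ≥ 0.
Adding all 4 inequalities: the left sides telescope to 0, and the right sides sum to 1 + (-2) + 3 + 0 = 2. So 0 ≥ 2, which is false.

Unsatisfiable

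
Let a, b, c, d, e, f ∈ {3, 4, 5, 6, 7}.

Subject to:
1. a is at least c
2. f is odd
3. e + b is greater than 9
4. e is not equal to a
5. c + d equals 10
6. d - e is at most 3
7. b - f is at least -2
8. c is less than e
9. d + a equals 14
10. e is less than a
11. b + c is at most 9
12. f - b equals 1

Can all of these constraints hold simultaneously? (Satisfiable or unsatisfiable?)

Satisfiable

Try a = 7, b = 6, c = 3, d = 7, e = 4, f = 7.
Check constraint 3: e + b = 10; constraint 5: c + d = 10; constraint 6: d - e = 3. The remaining constraints are straightforward to verify.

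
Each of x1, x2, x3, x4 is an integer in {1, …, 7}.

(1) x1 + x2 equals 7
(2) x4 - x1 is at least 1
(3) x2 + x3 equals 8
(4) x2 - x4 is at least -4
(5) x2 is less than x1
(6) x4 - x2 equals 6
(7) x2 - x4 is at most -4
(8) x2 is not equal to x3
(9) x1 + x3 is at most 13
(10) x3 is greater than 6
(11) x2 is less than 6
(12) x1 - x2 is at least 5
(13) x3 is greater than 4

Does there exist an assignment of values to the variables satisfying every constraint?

Unsatisfiable

Constraints 2, 4, and 12 give x1 − x2 ≥ 5, x2 − x4 ≥ -4, x4 − x1 ≥ 1.
Adding all 3 inequalities: the left sides telescope to 0, and the right sides sum to 5 + (-4) + 1 = 2. So 0 ≥ 2, which is false.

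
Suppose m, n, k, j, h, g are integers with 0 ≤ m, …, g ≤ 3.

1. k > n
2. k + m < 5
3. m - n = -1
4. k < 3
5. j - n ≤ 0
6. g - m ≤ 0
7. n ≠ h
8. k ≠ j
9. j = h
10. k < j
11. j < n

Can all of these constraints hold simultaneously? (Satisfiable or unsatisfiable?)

Constraints 1, 10, and 11 give n < k, k < j, j < n. Chaining: n < k < j < n, which forces n < n — impossible.

Unsatisfiable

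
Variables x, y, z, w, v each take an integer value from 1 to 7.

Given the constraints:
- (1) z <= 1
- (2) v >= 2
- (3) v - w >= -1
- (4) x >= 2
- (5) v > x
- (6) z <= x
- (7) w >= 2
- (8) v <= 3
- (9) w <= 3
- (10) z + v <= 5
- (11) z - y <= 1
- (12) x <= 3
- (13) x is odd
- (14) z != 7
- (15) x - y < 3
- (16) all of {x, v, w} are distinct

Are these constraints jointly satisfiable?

Unsatisfiable

Constraints 2, 4, 7, 8, 9, and 12 confine each of x, v, w to the 2 values {2, 3}.
Constraint 16 requires all 3 of them to be distinct, but only 2 values are available — impossible by the pigeonhole principle.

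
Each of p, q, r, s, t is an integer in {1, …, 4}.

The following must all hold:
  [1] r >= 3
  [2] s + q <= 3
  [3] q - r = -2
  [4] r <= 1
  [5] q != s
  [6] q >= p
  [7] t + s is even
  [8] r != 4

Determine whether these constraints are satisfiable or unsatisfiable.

From constraint 1: r ≥ 3. From constraint 4: r ≤ 1. But 1 < 3, so no value of r works.

Unsatisfiable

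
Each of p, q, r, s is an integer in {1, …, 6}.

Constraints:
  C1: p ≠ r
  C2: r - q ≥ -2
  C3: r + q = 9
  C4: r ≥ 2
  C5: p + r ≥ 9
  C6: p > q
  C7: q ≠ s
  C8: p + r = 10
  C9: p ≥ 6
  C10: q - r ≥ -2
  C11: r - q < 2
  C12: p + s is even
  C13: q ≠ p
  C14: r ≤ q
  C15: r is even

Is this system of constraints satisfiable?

Satisfiable

One satisfying assignment is p = 6, q = 5, r = 4, s = 6.
For the less obvious constraints — constraint 2: r - q = -1; constraint 3: r + q = 9; constraint 5: p + r = 10 — and the others hold by inspection.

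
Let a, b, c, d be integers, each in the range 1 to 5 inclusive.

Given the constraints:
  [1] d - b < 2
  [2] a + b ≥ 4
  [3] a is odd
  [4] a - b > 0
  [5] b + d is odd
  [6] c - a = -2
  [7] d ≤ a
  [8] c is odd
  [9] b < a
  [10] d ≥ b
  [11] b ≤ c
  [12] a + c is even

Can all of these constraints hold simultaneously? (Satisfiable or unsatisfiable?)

Satisfiable

Try a = 3, b = 1, c = 1, d = 2.
Check constraint 1: d - b = 1; constraint 2: a + b = 4; constraint 4: a - b = 2. The remaining constraints are straightforward to verify.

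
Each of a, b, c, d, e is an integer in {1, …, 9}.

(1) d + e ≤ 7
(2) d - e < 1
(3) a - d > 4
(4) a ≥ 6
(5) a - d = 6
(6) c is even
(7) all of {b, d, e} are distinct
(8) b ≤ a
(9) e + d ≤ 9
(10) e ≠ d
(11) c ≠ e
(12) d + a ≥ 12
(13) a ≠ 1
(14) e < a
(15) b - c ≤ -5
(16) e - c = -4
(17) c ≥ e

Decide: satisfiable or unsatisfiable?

Satisfiable

Take a = 9, b = 2, c = 8, d = 3, e = 4. Then constraint 1: d + e = 7; constraint 2: d - e = -1, and every other listed constraint is also met.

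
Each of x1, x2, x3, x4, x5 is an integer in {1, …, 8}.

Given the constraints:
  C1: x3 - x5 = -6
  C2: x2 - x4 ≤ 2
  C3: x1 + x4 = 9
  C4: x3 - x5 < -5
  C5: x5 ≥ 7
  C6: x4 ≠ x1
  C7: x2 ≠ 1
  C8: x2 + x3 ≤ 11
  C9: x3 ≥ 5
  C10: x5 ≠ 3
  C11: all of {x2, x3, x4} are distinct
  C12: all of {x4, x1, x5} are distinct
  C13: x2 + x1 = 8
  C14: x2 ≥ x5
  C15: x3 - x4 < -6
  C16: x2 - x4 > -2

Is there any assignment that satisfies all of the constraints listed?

From constraints 5 and 14: x2 ≥ x5 ≥ 7. From constraint 9: x3 ≥ 5. Hence x2 + x3 ≥ 12. But constraint 8 requires x2 + x3 ≤ 11, and 11 < 12. Contradiction.

Unsatisfiable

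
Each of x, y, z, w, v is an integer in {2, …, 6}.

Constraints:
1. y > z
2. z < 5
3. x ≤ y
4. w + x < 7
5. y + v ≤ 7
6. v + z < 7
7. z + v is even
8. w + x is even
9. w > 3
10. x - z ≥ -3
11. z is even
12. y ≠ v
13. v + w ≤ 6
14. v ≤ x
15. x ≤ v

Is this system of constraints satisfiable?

Satisfiable

Take x = 2, y = 3, z = 2, w = 4, v = 2. Then constraint 4: w + x = 6; constraint 5: y + v = 5; constraint 6: v + z = 4, and every other listed constraint is also met.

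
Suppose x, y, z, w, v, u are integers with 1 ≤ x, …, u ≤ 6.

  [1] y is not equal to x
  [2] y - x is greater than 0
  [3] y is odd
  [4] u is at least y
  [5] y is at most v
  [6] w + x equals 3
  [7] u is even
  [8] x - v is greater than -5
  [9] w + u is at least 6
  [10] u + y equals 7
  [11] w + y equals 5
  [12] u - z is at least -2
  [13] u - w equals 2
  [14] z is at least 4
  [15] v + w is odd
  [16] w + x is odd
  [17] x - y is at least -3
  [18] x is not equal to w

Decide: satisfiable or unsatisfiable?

Satisfiable

One satisfying assignment is x = 1, y = 3, z = 4, w = 2, v = 5, u = 4.
For the less obvious constraints — constraint 2: y - x = 2; constraint 6: w + x = 3; constraint 8: x - v = -4 — and the others hold by inspection.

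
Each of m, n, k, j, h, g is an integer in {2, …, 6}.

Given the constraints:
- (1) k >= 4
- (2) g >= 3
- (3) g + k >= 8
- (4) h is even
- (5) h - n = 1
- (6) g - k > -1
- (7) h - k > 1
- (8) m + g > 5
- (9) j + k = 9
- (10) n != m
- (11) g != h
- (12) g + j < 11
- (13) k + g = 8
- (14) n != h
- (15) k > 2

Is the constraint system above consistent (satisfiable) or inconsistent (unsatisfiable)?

One satisfying assignment is m = 4, n = 5, k = 4, j = 5, h = 6, g = 4.
For the less obvious constraints — constraint 3: g + k = 8; constraint 5: h - n = 1 — and the others hold by inspection.

Satisfiable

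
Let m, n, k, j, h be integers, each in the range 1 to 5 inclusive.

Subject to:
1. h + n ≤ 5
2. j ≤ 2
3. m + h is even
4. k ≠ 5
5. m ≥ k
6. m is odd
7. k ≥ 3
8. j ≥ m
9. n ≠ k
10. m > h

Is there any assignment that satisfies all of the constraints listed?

Unsatisfiable

From constraints 5 and 7: m ≥ k and k ≥ 3, so m ≥ 3. From constraints 2 and 8: m ≤ j and j ≤ 2, so m ≤ 2. But 2 < 3, so no value of m works.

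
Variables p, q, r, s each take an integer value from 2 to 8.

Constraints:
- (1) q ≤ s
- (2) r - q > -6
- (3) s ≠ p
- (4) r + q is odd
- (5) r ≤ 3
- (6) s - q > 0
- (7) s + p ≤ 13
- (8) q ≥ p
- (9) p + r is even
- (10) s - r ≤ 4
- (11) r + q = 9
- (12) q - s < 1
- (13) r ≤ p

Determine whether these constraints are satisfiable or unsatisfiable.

Satisfiable

Setting (p, q, r, s) = (3, 6, 3, 7) satisfies everything: constraint 2: r - q = -3; constraint 6: s - q = 1; constraint 7: s + p = 10, and the others follow.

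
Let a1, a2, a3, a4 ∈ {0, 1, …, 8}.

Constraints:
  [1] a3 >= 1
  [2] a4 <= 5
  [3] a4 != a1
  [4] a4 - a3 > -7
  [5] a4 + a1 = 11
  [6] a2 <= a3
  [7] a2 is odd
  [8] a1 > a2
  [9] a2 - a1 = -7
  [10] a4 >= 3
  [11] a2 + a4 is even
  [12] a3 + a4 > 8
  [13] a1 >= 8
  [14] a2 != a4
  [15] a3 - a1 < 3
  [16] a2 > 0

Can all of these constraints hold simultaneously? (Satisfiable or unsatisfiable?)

Satisfiable

Setting (a1, a2, a3, a4) = (8, 1, 8, 3) satisfies everything: constraint 4: a4 - a3 = -5; constraint 5: a4 + a1 = 11, and the others follow.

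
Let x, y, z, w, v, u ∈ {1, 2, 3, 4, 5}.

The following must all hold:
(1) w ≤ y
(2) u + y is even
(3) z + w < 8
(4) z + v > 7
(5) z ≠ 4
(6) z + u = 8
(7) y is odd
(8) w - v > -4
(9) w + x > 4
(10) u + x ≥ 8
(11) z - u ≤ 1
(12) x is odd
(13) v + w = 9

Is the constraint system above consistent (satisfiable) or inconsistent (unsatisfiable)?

Setting (x, y, z, w, v, u) = (3, 5, 3, 4, 5, 5) satisfies everything: constraint 3: z + w = 7; constraint 4: z + v = 8; constraint 6: z + u = 8, and the others follow.

Satisfiable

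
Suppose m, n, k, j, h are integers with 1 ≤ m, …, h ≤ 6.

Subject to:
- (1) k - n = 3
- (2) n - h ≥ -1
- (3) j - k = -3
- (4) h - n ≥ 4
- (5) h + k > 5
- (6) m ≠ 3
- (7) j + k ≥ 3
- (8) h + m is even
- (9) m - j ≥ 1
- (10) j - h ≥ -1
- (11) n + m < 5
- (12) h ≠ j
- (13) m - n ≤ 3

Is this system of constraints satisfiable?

Constraints 4, 9, 10, and 13 give m − j ≥ 1, j − h ≥ -1, h − n ≥ 4, n − m ≥ -3.
Adding all 4 inequalities: the left sides telescope to 0, and the right sides sum to 1 + (-1) + 4 + (-3) = 1. So 0 ≥ 1, which is false.

Unsatisfiable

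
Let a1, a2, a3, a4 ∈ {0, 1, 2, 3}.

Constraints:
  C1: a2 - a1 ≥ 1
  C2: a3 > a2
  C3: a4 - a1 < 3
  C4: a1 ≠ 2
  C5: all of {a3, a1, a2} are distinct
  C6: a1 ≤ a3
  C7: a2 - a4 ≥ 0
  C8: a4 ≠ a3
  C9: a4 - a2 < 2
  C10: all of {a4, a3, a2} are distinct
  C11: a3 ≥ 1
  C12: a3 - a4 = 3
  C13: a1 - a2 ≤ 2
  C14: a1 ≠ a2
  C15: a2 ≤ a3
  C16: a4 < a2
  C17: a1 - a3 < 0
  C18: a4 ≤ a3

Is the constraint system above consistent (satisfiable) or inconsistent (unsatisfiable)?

The assignment a1 = 0, a2 = 1, a3 = 3, a4 = 0 works:
  constraint 1 holds since a2 - a1 = 1.
  constraint 3 holds since a4 - a1 = 0.
  constraint 7 holds since a2 - a4 = 1.
The rest check out directly.

Satisfiable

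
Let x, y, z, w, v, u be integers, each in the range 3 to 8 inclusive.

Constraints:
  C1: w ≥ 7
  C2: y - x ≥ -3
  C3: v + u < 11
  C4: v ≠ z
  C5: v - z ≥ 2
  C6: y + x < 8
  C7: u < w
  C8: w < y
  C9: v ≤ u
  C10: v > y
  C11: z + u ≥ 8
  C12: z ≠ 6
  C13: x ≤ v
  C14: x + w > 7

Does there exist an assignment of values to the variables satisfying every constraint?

Constraints 7, 8, 9, and 10 give v ≤ u, u < w, w < y, y < v. Chaining: v ≤ u < w < y < v, which forces v < v — impossible.

Unsatisfiable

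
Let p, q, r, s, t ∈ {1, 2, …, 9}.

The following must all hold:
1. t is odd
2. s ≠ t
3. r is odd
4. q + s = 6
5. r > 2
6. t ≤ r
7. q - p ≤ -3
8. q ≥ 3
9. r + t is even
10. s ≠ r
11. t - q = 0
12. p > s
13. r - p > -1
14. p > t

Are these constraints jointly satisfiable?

One satisfying assignment is p = 9, q = 5, r = 9, s = 1, t = 5.
For the less obvious constraints — constraint 4: q + s = 6; constraint 7: q - p = -4; constraint 11: t - q = 0 — and the others hold by inspection.

Satisfiable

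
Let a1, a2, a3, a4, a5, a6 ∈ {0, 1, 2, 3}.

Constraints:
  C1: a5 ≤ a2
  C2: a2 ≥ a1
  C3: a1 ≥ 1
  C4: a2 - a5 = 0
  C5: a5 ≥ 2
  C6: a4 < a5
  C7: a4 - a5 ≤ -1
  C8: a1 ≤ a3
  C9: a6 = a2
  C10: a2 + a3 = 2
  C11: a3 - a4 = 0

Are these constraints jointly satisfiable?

Unsatisfiable

From constraints 1 and 5: a2 ≥ a5 ≥ 2. From constraints 3 and 8: a3 ≥ a1 ≥ 1. Hence a2 + a3 ≥ 3. But constraint 10 requires a2 + a3 = 2, and 2 < 3. Contradiction.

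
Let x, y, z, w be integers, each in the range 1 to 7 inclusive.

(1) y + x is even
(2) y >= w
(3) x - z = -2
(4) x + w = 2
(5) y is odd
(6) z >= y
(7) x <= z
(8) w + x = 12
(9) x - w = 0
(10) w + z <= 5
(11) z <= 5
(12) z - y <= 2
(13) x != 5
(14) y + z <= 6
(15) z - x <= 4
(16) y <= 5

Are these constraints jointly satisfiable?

Unsatisfiable

From constraints 2 and 16: w ≤ y ≤ 5. From constraints 7 and 11: x ≤ z ≤ 5. Hence w + x ≤ 10. But constraint 8 requires w + x = 12, and 12 > 10. Contradiction.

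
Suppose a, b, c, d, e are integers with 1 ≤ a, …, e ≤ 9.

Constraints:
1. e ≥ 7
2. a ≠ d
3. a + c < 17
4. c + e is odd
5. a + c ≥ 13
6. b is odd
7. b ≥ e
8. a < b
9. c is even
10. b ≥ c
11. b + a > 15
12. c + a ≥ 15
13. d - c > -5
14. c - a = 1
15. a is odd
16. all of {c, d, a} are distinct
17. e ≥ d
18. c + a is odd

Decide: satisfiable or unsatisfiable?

Try a = 7, b = 9, c = 8, d = 4, e = 7.
Check constraint 3: a + c = 15; constraint 5: a + c = 15; constraint 11: b + a = 16. The remaining constraints are straightforward to verify.

Satisfiable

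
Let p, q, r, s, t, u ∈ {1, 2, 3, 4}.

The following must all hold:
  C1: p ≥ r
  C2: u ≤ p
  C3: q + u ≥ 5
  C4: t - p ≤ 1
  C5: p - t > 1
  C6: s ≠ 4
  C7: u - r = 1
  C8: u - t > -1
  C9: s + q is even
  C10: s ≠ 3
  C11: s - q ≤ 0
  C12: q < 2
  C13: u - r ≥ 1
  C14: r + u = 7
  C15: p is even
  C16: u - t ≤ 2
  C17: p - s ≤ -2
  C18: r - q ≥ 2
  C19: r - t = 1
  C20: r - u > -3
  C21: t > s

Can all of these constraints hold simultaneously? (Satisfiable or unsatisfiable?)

Unsatisfiable

Constraints 4, 11, 13, 16, 17, and 18 give s − p ≥ 2, p − t ≥ -1, t − u ≥ -2, u − r ≥ 1, r − q ≥ 2, q − s ≥ 0.
Adding all 6 inequalities: the left sides telescope to 0, and the right sides sum to 2 + (-1) + (-2) + 1 + 2 + 0 = 2. So 0 ≥ 2, which is false.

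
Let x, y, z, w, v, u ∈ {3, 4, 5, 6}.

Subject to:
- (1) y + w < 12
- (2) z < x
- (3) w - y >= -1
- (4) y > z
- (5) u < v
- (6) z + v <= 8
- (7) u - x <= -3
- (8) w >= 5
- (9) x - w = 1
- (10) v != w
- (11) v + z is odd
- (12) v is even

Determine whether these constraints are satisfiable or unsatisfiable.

Satisfiable

Setting (x, y, z, w, v, u) = (6, 6, 3, 5, 4, 3) satisfies everything: constraint 1: y + w = 11; constraint 3: w - y = -1, and the others follow.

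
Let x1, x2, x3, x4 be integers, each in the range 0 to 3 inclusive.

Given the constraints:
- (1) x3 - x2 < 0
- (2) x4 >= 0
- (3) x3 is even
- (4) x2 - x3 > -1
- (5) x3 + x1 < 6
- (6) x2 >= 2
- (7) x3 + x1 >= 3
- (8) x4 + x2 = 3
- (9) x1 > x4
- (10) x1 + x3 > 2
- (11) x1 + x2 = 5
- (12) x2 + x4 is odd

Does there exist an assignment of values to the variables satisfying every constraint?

One satisfying assignment is x1 = 2, x2 = 3, x3 = 2, x4 = 0.
For the less obvious constraints — constraint 1: x3 - x2 = -1; constraint 4: x2 - x3 = 1 — and the others hold by inspection.

Satisfiable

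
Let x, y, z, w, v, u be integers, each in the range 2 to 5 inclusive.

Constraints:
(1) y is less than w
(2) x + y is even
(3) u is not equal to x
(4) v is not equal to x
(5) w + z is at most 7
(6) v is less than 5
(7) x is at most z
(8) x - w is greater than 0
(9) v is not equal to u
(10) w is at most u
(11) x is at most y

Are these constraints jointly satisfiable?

Constraints 1, 8, and 11 give y < w, w < x, x ≤ y. Chaining: y < w < x ≤ y, which forces y < y — impossible.

Unsatisfiable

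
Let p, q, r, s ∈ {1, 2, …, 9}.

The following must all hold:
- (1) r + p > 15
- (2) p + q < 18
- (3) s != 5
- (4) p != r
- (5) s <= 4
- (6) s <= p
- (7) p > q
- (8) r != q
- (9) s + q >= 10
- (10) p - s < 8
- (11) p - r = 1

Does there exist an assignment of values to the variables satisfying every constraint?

Satisfiable

One satisfying assignment is p = 9, q = 7, r = 8, s = 4.
For the less obvious constraints — constraint 1: r + p = 17; constraint 2: p + q = 16; constraint 9: s + q = 11 — and the others hold by inspection.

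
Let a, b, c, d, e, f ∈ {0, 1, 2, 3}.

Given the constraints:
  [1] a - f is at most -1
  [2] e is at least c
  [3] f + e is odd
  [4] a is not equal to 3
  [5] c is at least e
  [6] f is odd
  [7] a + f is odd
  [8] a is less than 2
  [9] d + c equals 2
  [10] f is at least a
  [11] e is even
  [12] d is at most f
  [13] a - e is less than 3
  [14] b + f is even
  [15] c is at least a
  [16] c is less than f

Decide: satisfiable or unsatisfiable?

Satisfiable

Setting (a, b, c, d, e, f) = (0, 1, 0, 2, 0, 3) satisfies everything: constraint 1: a - f = -3; constraint 9: d + c = 2, and the others follow.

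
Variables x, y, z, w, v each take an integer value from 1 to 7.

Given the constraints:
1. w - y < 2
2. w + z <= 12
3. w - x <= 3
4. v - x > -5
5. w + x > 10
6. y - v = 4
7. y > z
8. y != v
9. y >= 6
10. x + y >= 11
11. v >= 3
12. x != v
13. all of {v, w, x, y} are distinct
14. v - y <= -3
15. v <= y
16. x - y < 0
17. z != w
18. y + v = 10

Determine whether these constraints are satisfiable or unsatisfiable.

Take x = 5, y = 7, z = 4, w = 6, v = 3. Then constraint 1: w - y = -1; constraint 2: w + z = 10, and every other listed constraint is also met.

Satisfiable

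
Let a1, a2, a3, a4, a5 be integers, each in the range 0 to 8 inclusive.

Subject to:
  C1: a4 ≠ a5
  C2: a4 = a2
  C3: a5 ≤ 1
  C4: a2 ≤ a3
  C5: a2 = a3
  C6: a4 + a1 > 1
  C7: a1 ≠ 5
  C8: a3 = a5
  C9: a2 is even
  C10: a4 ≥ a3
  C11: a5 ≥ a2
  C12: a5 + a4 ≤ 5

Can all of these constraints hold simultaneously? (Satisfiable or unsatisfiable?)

From constraints 2, 5, and 8, a4 = a2 = a3 = a5, so a4 = a5. But constraint 1 says a4 ≠ a5. Contradiction.

Unsatisfiable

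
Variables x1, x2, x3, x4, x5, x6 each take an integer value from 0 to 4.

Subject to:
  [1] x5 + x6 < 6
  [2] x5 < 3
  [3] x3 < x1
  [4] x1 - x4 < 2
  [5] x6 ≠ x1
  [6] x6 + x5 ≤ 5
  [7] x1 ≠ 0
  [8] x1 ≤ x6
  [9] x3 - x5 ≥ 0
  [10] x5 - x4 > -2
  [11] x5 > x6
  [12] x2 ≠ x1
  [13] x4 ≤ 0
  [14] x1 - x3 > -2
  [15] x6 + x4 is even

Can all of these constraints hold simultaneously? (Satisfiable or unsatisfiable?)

Unsatisfiable

Constraints 3, 8, 9, and 11 give x1 ≤ x6, x6 < x5, x5 ≤ x3, x3 < x1. Chaining: x1 ≤ x6 < x5 ≤ x3 < x1, which forces x1 < x1 — impossible.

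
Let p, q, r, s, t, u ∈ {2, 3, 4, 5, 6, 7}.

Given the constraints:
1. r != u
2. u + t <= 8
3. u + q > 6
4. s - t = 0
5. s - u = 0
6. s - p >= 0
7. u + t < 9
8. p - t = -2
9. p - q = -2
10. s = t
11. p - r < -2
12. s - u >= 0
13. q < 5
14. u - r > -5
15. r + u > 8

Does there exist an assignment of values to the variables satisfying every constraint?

Satisfiable

Take p = 2, q = 4, r = 7, s = 4, t = 4, u = 4. Then constraint 2: u + t = 8; constraint 3: u + q = 8; constraint 4: s - t = 0, and every other listed constraint is also met.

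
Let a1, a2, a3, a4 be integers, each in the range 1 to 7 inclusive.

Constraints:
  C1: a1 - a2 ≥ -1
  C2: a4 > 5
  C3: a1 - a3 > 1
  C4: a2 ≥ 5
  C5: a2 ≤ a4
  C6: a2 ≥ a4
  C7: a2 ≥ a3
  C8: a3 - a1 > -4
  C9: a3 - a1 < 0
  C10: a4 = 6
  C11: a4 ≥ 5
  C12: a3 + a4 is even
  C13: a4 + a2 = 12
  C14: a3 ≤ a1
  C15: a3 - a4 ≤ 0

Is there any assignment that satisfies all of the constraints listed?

The assignment a1 = 7, a2 = 6, a3 = 4, a4 = 6 works:
  constraint 1 holds since a1 - a2 = 1.
  constraint 3 holds since a1 - a3 = 3.
The rest check out directly.

Satisfiable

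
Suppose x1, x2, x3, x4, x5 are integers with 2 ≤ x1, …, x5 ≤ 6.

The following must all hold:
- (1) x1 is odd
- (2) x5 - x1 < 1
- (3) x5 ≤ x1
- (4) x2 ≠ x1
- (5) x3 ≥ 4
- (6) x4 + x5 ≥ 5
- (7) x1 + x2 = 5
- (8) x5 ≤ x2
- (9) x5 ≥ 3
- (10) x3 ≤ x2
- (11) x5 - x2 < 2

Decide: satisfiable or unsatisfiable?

From constraints 3 and 9: x1 ≥ x5 ≥ 3. From constraints 5 and 10: x2 ≥ x3 ≥ 4. Hence x1 + x2 ≥ 7. But constraint 7 requires x1 + x2 = 5, and 5 < 7. Contradiction.

Unsatisfiable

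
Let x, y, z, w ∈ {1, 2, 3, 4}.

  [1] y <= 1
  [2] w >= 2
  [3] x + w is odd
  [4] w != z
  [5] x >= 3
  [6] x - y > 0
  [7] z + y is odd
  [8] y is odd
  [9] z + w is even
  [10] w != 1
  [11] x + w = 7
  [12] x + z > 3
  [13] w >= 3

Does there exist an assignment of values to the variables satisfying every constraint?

One satisfying assignment is x = 3, y = 1, z = 2, w = 4.
For the less obvious constraints — constraint 6: x - y = 2; constraint 11: x + w = 7; constraint 12: x + z = 5 — and the others hold by inspection.

Satisfiable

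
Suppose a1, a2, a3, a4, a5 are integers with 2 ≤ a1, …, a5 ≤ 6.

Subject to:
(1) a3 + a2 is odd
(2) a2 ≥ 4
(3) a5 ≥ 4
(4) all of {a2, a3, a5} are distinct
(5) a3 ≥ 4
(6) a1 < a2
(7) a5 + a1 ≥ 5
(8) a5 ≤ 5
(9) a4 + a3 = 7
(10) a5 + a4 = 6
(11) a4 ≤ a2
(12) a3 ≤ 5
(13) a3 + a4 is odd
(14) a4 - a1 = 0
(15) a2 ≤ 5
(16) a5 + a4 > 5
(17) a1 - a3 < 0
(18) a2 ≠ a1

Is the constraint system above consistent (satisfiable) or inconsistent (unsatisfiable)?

Constraints 2, 3, 5, 8, 12, and 15 confine each of a2, a3, a5 to the 2 values {4, 5}.
Constraint 4 requires all 3 of them to be distinct, but only 2 values are available — impossible by the pigeonhole principle.

Unsatisfiable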